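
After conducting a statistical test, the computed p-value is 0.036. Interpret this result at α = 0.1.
Since p = 0.036 < α = 0.1, reject H₀.
There is sufficient evidence to reject the null hypothesis; the result is statistically significant at the 0.1 level.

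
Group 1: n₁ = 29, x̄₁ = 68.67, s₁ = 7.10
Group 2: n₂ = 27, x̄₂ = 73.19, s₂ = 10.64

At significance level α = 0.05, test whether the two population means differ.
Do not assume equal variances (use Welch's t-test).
Welch's two-sample t-test:
H₀: μ₁ = μ₂
H₁: μ₁ ≠ μ₂
s₁²/n₁ = 7.10²/29 = 1.7383,  s₂²/n₂ = 10.64²/27 = 4.1929
SE = √(s₁²/n₁ + s₂²/n₂) = √(1.7383 + 4.1929) = 2.4354
df (Welch-Satterthwaite) = (s₁²/n₁ + s₂²/n₂)² / [(s₁²/n₁)²/(n₁-1) + (s₂²/n₂)²/(n₂-1)] ≈ 44.87
t = (x̄₁ - x̄₂) / SE = (68.67 - 73.19) / 2.4354 = -4.52 / 2.4354 = -1.856
p-value = 0.0700

Since p-value > α = 0.05, we fail to reject H₀.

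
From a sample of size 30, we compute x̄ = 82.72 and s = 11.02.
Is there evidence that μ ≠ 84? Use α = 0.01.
One-sample t-test:
H₀: μ = 84
H₁: μ ≠ 84
df = n - 1 = 29
t = (x̄ - μ₀) / (s/√n) = (82.72 - 84) / (11.02/√30) = -0.636
p-value = 0.5296

Since p-value > α = 0.01, we fail to reject H₀.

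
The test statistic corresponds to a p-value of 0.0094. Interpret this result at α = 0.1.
Since p = 0.0094 < α = 0.1, reject H₀.
There is sufficient evidence to reject the null hypothesis; the result is statistically significant at the 0.1 level.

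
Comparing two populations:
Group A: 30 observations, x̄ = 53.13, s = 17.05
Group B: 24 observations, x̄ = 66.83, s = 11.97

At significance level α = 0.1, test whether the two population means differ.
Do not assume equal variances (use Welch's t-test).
Welch's two-sample t-test:
H₀: μ₁ = μ₂
H₁: μ₁ ≠ μ₂
s₁²/n₁ = 17.05²/30 = 9.6901,  s₂²/n₂ = 11.97²/24 = 5.9700
SE = √(s₁²/n₁ + s₂²/n₂) = √(9.6901 + 5.9700) = 3.9573
df (Welch-Satterthwaite) = (s₁²/n₁ + s₂²/n₂)² / [(s₁²/n₁)²/(n₁-1) + (s₂²/n₂)²/(n₂-1)] ≈ 51.23
t = (x̄₁ - x̄₂) / SE = (53.13 - 66.83) / 3.9573 = -13.70 / 3.9573 = -3.462
p-value = 0.0011

Since p-value < α = 0.1, we reject H₀.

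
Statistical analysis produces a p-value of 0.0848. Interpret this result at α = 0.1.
Since p = 0.0848 < α = 0.1, reject H₀.
There is sufficient evidence to reject the null hypothesis; the result is statistically significant at the 0.1 level.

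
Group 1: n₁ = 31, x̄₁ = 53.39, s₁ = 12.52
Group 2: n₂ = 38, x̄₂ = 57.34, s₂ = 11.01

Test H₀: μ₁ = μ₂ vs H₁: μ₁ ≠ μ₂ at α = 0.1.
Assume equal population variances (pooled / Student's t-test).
Student's two-sample t-test (equal variances):
H₀: μ₁ = μ₂
H₁: μ₁ ≠ μ₂
df = n₁ + n₂ - 2 = 67
Pooled variance s_p² = [(n₁-1)s₁² + (n₂-1)s₂²] / (n₁ + n₂ - 2) = [(30)(12.52²) + (37)(11.01²)] / 67 = 137.1292
SE = √(s_p²(1/n₁ + 1/n₂)) = √(137.1292 × (1/31 + 1/38)) = 2.8341
t = (x̄₁ - x̄₂) / SE = (53.39 - 57.34) / 2.8341 = -3.95 / 2.8341 = -1.394
p-value = 0.1680

Since p-value > α = 0.1, we fail to reject H₀.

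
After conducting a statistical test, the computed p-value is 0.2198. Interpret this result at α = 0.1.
Since p = 0.2198 > α = 0.1, fail to reject H₀.
There is insufficient evidence to reject the null hypothesis; the result is not statistically significant at the 0.1 level.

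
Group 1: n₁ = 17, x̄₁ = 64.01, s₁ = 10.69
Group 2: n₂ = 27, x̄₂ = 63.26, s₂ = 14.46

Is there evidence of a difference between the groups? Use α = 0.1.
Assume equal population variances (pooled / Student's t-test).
Student's two-sample t-test (equal variances):
H₀: μ₁ = μ₂
H₁: μ₁ ≠ μ₂
df = n₁ + n₂ - 2 = 42
Pooled variance s_p² = [(n₁-1)s₁² + (n₂-1)s₂²] / (n₁ + n₂ - 2) = [(16)(10.69²) + (26)(14.46²)] / 42 = 172.9714
SE = √(s_p²(1/n₁ + 1/n₂)) = √(172.9714 × (1/17 + 1/27)) = 4.0720
t = (x̄₁ - x̄₂) / SE = (64.01 - 63.26) / 4.0720 = 0.75 / 4.0720 = 0.184
p-value = 0.8548

Since p-value > α = 0.1, we fail to reject H₀.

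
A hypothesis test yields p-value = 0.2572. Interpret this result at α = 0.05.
Since p = 0.2572 > α = 0.05, fail to reject H₀.
There is insufficient evidence to reject the null hypothesis; the result is not statistically significant at the 0.05 level.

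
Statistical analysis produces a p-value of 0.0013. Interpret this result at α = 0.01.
Since p = 0.0013 < α = 0.01, reject H₀.
There is sufficient evidence to reject the null hypothesis; the result is statistically significant at the 0.01 level.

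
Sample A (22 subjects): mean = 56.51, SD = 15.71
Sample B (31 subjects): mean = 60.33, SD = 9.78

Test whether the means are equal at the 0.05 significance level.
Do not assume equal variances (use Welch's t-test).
Welch's two-sample t-test:
H₀: μ₁ = μ₂
H₁: μ₁ ≠ μ₂
s₁²/n₁ = 15.71²/22 = 11.2184,  s₂²/n₂ = 9.78²/31 = 3.0854
SE = √(s₁²/n₁ + s₂²/n₂) = √(11.2184 + 3.0854) = 3.7820
df (Welch-Satterthwaite) = (s₁²/n₁ + s₂²/n₂)² / [(s₁²/n₁)²/(n₁-1) + (s₂²/n₂)²/(n₂-1)] ≈ 32.42
t = (x̄₁ - x̄₂) / SE = (56.51 - 60.33) / 3.7820 = -3.82 / 3.7820 = -1.010
p-value = 0.3200

Since p-value > α = 0.05, we fail to reject H₀.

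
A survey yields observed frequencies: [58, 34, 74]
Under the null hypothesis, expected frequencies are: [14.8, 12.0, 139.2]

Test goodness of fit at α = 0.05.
Chi-square goodness of fit test:
H₀: observed counts match expected distribution
H₁: observed counts differ from expected distribution
df = k - 1 = 2
χ² = Σ(O - E)²/E
   = (58 - 14.8)²/14.8 + (34 - 12.0)²/12.0 + (74 - 139.2)²/139.2
   = 126.097 + 40.333 + 30.539
   = 196.97
p-value < 0.0001

Since p-value < α = 0.05, we reject H₀.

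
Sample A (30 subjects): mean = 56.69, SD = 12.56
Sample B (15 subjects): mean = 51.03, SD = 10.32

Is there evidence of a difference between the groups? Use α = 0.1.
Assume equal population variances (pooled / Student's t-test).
Student's two-sample t-test (equal variances):
H₀: μ₁ = μ₂
H₁: μ₁ ≠ μ₂
df = n₁ + n₂ - 2 = 43
Pooled variance s_p² = [(n₁-1)s₁² + (n₂-1)s₂²] / (n₁ + n₂ - 2) = [(29)(12.56²) + (14)(10.32²)] / 43 = 141.0672
SE = √(s_p²(1/n₁ + 1/n₂)) = √(141.0672 × (1/30 + 1/15)) = 3.7559
t = (x̄₁ - x̄₂) / SE = (56.69 - 51.03) / 3.7559 = 5.66 / 3.7559 = 1.507
p-value = 0.1391

Since p-value > α = 0.1, we fail to reject H₀.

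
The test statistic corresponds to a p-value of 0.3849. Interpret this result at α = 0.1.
Since p = 0.3849 > α = 0.1, fail to reject H₀.
There is insufficient evidence to reject the null hypothesis; the result is not statistically significant at the 0.1 level.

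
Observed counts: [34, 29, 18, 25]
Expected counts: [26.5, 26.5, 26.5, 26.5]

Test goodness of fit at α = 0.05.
Chi-square goodness of fit test:
H₀: observed counts match expected distribution
H₁: observed counts differ from expected distribution
df = k - 1 = 3
χ² = Σ(O - E)²/E
   = (34 - 26.5)²/26.5 + (29 - 26.5)²/26.5 + (18 - 26.5)²/26.5 + (25 - 26.5)²/26.5
   = 2.123 + 0.236 + 2.726 + 0.085
   = 5.17
p-value = 0.1598

Since p-value > α = 0.05, we fail to reject H₀.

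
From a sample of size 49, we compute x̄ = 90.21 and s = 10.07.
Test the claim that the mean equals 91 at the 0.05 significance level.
One-sample t-test:
H₀: μ = 91
H₁: μ ≠ 91
df = n - 1 = 48
t = (x̄ - μ₀) / (s/√n) = (90.21 - 91) / (10.07/√49) = -0.549
p-value = 0.5854

Since p-value > α = 0.05, we fail to reject H₀.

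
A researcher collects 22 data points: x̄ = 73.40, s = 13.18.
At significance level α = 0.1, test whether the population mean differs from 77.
One-sample t-test:
H₀: μ = 77
H₁: μ ≠ 77
df = n - 1 = 21
t = (x̄ - μ₀) / (s/√n) = (73.40 - 77) / (13.18/√22) = -1.281
p-value = 0.2141

Since p-value > α = 0.1, we fail to reject H₀.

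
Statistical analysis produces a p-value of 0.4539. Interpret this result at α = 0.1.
Since p = 0.4539 > α = 0.1, fail to reject H₀.
There is insufficient evidence to reject the null hypothesis; the result is not statistically significant at the 0.1 level.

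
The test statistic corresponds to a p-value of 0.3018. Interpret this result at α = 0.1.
Since p = 0.3018 > α = 0.1, fail to reject H₀.
There is insufficient evidence to reject the null hypothesis; the result is not statistically significant at the 0.1 level.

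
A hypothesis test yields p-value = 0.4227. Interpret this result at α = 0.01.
Since p = 0.4227 > α = 0.01, fail to reject H₀.
There is insufficient evidence to reject the null hypothesis; the result is not statistically significant at the 0.01 level.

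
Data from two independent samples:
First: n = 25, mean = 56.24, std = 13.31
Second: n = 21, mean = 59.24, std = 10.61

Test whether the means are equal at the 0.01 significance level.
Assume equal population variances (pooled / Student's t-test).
Student's two-sample t-test (equal variances):
H₀: μ₁ = μ₂
H₁: μ₁ ≠ μ₂
df = n₁ + n₂ - 2 = 44
Pooled variance s_p² = [(n₁-1)s₁² + (n₂-1)s₂²] / (n₁ + n₂ - 2) = [(24)(13.31²) + (20)(10.61²)] / 44 = 147.7997
SE = √(s_p²(1/n₁ + 1/n₂)) = √(147.7997 × (1/25 + 1/21)) = 3.5986
t = (x̄₁ - x̄₂) / SE = (56.24 - 59.24) / 3.5986 = -3.00 / 3.5986 = -0.834
p-value = 0.4090

Since p-value > α = 0.01, we fail to reject H₀.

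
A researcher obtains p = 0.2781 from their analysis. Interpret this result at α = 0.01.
Since p = 0.2781 > α = 0.01, fail to reject H₀.
There is insufficient evidence to reject the null hypothesis; the result is not statistically significant at the 0.01 level.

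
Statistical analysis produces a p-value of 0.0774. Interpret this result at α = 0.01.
Since p = 0.0774 > α = 0.01, fail to reject H₀.
There is insufficient evidence to reject the null hypothesis; the result is not statistically significant at the 0.01 level.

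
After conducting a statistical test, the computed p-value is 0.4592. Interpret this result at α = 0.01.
Since p = 0.4592 > α = 0.01, fail to reject H₀.
There is insufficient evidence to reject the null hypothesis; the result is not statistically significant at the 0.01 level.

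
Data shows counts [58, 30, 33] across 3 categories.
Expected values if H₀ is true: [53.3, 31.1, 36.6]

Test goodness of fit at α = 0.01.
Chi-square goodness of fit test:
H₀: observed counts match expected distribution
H₁: observed counts differ from expected distribution
df = k - 1 = 2
χ² = Σ(O - E)²/E
   = (58 - 53.3)²/53.3 + (30 - 31.1)²/31.1 + (33 - 36.6)²/36.6
   = 0.414 + 0.039 + 0.354
   = 0.81
p-value = 0.6678

Since p-value > α = 0.01, we fail to reject H₀.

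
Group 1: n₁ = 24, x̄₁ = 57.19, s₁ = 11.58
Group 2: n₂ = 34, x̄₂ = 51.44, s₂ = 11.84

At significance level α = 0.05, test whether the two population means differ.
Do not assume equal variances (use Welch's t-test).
Welch's two-sample t-test:
H₀: μ₁ = μ₂
H₁: μ₁ ≠ μ₂
s₁²/n₁ = 11.58²/24 = 5.5873,  s₂²/n₂ = 11.84²/34 = 4.1231
SE = √(s₁²/n₁ + s₂²/n₂) = √(5.5873 + 4.1231) = 3.1162
df (Welch-Satterthwaite) = (s₁²/n₁ + s₂²/n₂)² / [(s₁²/n₁)²/(n₁-1) + (s₂²/n₂)²/(n₂-1)] ≈ 50.36
t = (x̄₁ - x̄₂) / SE = (57.19 - 51.44) / 3.1162 = 5.75 / 3.1162 = 1.845
p-value = 0.0709

Since p-value > α = 0.05, we fail to reject H₀.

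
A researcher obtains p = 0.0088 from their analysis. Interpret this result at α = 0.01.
Since p = 0.0088 < α = 0.01, reject H₀.
There is sufficient evidence to reject the null hypothesis; the result is statistically significant at the 0.01 level.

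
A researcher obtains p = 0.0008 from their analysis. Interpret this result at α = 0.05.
Since p = 0.0008 < α = 0.05, reject H₀.
There is sufficient evidence to reject the null hypothesis; the result is statistically significant at the 0.05 level.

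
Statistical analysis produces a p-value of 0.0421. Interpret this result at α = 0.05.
Since p = 0.0421 < α = 0.05, reject H₀.
There is sufficient evidence to reject the null hypothesis; the result is statistically significant at the 0.05 level.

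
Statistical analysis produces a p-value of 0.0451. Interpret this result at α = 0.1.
Since p = 0.0451 < α = 0.1, reject H₀.
There is sufficient evidence to reject the null hypothesis; the result is statistically significant at the 0.1 level.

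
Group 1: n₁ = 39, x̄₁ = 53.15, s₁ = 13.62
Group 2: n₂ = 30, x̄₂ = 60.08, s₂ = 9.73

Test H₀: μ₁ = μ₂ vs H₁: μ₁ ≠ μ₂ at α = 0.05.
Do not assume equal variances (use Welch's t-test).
Welch's two-sample t-test:
H₀: μ₁ = μ₂
H₁: μ₁ ≠ μ₂
s₁²/n₁ = 13.62²/39 = 4.7565,  s₂²/n₂ = 9.73²/30 = 3.1558
SE = √(s₁²/n₁ + s₂²/n₂) = √(4.7565 + 3.1558) = 2.8129
df (Welch-Satterthwaite) = (s₁²/n₁ + s₂²/n₂)² / [(s₁²/n₁)²/(n₁-1) + (s₂²/n₂)²/(n₂-1)] ≈ 66.69
t = (x̄₁ - x̄₂) / SE = (53.15 - 60.08) / 2.8129 = -6.93 / 2.8129 = -2.464
p-value = 0.0163

Since p-value < α = 0.05, we reject H₀.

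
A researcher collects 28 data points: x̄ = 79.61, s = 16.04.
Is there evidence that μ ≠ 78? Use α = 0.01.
One-sample t-test:
H₀: μ = 78
H₁: μ ≠ 78
df = n - 1 = 27
t = (x̄ - μ₀) / (s/√n) = (79.61 - 78) / (16.04/√28) = 0.531
p-value = 0.5997

Since p-value > α = 0.01, we fail to reject H₀.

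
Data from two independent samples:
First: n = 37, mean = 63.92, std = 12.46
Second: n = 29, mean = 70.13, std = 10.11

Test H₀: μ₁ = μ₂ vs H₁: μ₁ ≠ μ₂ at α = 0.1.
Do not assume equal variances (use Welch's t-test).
Welch's two-sample t-test:
H₀: μ₁ = μ₂
H₁: μ₁ ≠ μ₂
s₁²/n₁ = 12.46²/37 = 4.1960,  s₂²/n₂ = 10.11²/29 = 3.5246
SE = √(s₁²/n₁ + s₂²/n₂) = √(4.1960 + 3.5246) = 2.7786
df (Welch-Satterthwaite) = (s₁²/n₁ + s₂²/n₂)² / [(s₁²/n₁)²/(n₁-1) + (s₂²/n₂)²/(n₂-1)] ≈ 63.91
t = (x̄₁ - x̄₂) / SE = (63.92 - 70.13) / 2.7786 = -6.21 / 2.7786 = -2.235
p-value = 0.0289

Since p-value < α = 0.1, we reject H₀.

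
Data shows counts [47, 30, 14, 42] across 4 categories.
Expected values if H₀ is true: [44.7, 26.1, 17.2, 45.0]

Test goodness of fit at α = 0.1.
Chi-square goodness of fit test:
H₀: observed counts match expected distribution
H₁: observed counts differ from expected distribution
df = k - 1 = 3
χ² = Σ(O - E)²/E
   = (47 - 44.7)²/44.7 + (30 - 26.1)²/26.1 + (14 - 17.2)²/17.2 + (42 - 45.0)²/45.0
   = 0.118 + 0.583 + 0.595 + 0.200
   = 1.50
p-value = 0.6831

Since p-value > α = 0.1, we fail to reject H₀.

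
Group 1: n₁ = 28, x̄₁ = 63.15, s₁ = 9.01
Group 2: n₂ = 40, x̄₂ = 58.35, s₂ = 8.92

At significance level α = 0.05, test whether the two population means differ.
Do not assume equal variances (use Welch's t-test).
Welch's two-sample t-test:
H₀: μ₁ = μ₂
H₁: μ₁ ≠ μ₂
s₁²/n₁ = 9.01²/28 = 2.8993,  s₂²/n₂ = 8.92²/40 = 1.9892
SE = √(s₁²/n₁ + s₂²/n₂) = √(2.8993 + 1.9892) = 2.2110
df (Welch-Satterthwaite) = (s₁²/n₁ + s₂²/n₂)² / [(s₁²/n₁)²/(n₁-1) + (s₂²/n₂)²/(n₂-1)] ≈ 57.89
t = (x̄₁ - x̄₂) / SE = (63.15 - 58.35) / 2.2110 = 4.80 / 2.2110 = 2.171
p-value = 0.0340

Since p-value < α = 0.05, we reject H₀.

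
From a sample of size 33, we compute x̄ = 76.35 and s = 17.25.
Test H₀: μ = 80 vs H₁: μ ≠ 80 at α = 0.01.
One-sample t-test:
H₀: μ = 80
H₁: μ ≠ 80
df = n - 1 = 32
t = (x̄ - μ₀) / (s/√n) = (76.35 - 80) / (17.25/√33) = -1.216
p-value = 0.2331

Since p-value > α = 0.01, we fail to reject H₀.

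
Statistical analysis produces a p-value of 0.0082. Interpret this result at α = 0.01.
Since p = 0.0082 < α = 0.01, reject H₀.
There is sufficient evidence to reject the null hypothesis; the result is statistically significant at the 0.01 level.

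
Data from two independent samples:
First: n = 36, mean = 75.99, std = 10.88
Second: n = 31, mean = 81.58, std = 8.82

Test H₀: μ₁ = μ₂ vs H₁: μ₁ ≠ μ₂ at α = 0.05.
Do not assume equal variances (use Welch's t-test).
Welch's two-sample t-test:
H₀: μ₁ = μ₂
H₁: μ₁ ≠ μ₂
s₁²/n₁ = 10.88²/36 = 3.2882,  s₂²/n₂ = 8.82²/31 = 2.5094
SE = √(s₁²/n₁ + s₂²/n₂) = √(3.2882 + 2.5094) = 2.4078
df (Welch-Satterthwaite) = (s₁²/n₁ + s₂²/n₂)² / [(s₁²/n₁)²/(n₁-1) + (s₂²/n₂)²/(n₂-1)] ≈ 64.79
t = (x̄₁ - x̄₂) / SE = (75.99 - 81.58) / 2.4078 = -5.59 / 2.4078 = -2.322
p-value = 0.0234

Since p-value < α = 0.05, we reject H₀.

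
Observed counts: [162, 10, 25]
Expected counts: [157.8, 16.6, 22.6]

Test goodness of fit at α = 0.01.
Chi-square goodness of fit test:
H₀: observed counts match expected distribution
H₁: observed counts differ from expected distribution
df = k - 1 = 2
χ² = Σ(O - E)²/E
   = (162 - 157.8)²/157.8 + (10 - 16.6)²/16.6 + (25 - 22.6)²/22.6
   = 0.112 + 2.624 + 0.255
   = 2.99
p-value = 0.2242

Since p-value > α = 0.01, we fail to reject H₀.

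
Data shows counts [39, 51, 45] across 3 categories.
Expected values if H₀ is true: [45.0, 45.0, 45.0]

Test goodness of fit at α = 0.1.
Chi-square goodness of fit test:
H₀: observed counts match expected distribution
H₁: observed counts differ from expected distribution
df = k - 1 = 2
χ² = Σ(O - E)²/E
   = (39 - 45.0)²/45.0 + (51 - 45.0)²/45.0 + (45 - 45.0)²/45.0
   = 0.800 + 0.800 + 0.000
   = 1.60
p-value = 0.4493

Since p-value > α = 0.1, we fail to reject H₀.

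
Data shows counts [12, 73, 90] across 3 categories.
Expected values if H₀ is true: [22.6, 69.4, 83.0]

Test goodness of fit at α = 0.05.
Chi-square goodness of fit test:
H₀: observed counts match expected distribution
H₁: observed counts differ from expected distribution
df = k - 1 = 2
χ² = Σ(O - E)²/E
   = (12 - 22.6)²/22.6 + (73 - 69.4)²/69.4 + (90 - 83.0)²/83.0
   = 4.972 + 0.187 + 0.590
   = 5.75
p-value = 0.0565

Since p-value > α = 0.05, we fail to reject H₀.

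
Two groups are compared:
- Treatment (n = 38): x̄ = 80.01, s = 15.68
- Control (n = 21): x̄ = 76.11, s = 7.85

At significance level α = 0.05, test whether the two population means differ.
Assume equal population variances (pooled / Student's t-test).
Student's two-sample t-test (equal variances):
H₀: μ₁ = μ₂
H₁: μ₁ ≠ μ₂
df = n₁ + n₂ - 2 = 57
Pooled variance s_p² = [(n₁-1)s₁² + (n₂-1)s₂²] / (n₁ + n₂ - 2) = [(37)(15.68²) + (20)(7.85²)] / 57 = 181.2168
SE = √(s_p²(1/n₁ + 1/n₂)) = √(181.2168 × (1/38 + 1/21)) = 3.6604
t = (x̄₁ - x̄₂) / SE = (80.01 - 76.11) / 3.6604 = 3.90 / 3.6604 = 1.065
p-value = 0.2912

Since p-value > α = 0.05, we fail to reject H₀.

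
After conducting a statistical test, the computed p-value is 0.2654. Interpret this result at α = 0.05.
Since p = 0.2654 > α = 0.05, fail to reject H₀.
There is insufficient evidence to reject the null hypothesis; the result is not statistically significant at the 0.05 level.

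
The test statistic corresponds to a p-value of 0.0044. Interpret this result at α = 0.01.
Since p = 0.0044 < α = 0.01, reject H₀.
There is sufficient evidence to reject the null hypothesis; the result is statistically significant at the 0.01 level.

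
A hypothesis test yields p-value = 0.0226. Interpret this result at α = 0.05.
Since p = 0.0226 < α = 0.05, reject H₀.
There is sufficient evidence to reject the null hypothesis; the result is statistically significant at the 0.05 level.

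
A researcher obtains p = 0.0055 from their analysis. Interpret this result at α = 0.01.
Since p = 0.0055 < α = 0.01, reject H₀.
There is sufficient evidence to reject the null hypothesis; the result is statistically significant at the 0.01 level.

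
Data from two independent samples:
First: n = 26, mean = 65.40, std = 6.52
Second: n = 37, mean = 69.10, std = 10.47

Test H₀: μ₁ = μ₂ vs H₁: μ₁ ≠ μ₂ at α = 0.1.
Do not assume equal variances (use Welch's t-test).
Welch's two-sample t-test:
H₀: μ₁ = μ₂
H₁: μ₁ ≠ μ₂
s₁²/n₁ = 6.52²/26 = 1.6350,  s₂²/n₂ = 10.47²/37 = 2.9627
SE = √(s₁²/n₁ + s₂²/n₂) = √(1.6350 + 2.9627) = 2.1442
df (Welch-Satterthwaite) = (s₁²/n₁ + s₂²/n₂)² / [(s₁²/n₁)²/(n₁-1) + (s₂²/n₂)²/(n₂-1)] ≈ 60.27
t = (x̄₁ - x̄₂) / SE = (65.40 - 69.10) / 2.1442 = -3.70 / 2.1442 = -1.726
p-value = 0.0896

Since p-value < α = 0.1, we reject H₀.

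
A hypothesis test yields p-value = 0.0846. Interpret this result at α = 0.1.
Since p = 0.0846 < α = 0.1, reject H₀.
There is sufficient evidence to reject the null hypothesis; the result is statistically significant at the 0.1 level.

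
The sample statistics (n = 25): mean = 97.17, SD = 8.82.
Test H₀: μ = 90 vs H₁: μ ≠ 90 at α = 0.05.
One-sample t-test:
H₀: μ = 90
H₁: μ ≠ 90
df = n - 1 = 24
t = (x̄ - μ₀) / (s/√n) = (97.17 - 90) / (8.82/√25) = 4.065
p-value = 0.0004

Since p-value < α = 0.05, we reject H₀.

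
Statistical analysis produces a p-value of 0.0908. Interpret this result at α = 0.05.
Since p = 0.0908 > α = 0.05, fail to reject H₀.
There is insufficient evidence to reject the null hypothesis; the result is not statistically significant at the 0.05 level.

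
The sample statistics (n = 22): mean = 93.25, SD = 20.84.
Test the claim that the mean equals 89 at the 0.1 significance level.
One-sample t-test:
H₀: μ = 89
H₁: μ ≠ 89
df = n - 1 = 21
t = (x̄ - μ₀) / (s/√n) = (93.25 - 89) / (20.84/√22) = 0.957
p-value = 0.3497

Since p-value > α = 0.1, we fail to reject H₀.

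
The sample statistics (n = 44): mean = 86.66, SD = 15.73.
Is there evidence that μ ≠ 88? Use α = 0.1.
One-sample t-test:
H₀: μ = 88
H₁: μ ≠ 88
df = n - 1 = 43
t = (x̄ - μ₀) / (s/√n) = (86.66 - 88) / (15.73/√44) = -0.565
p-value = 0.5750

Since p-value > α = 0.1, we fail to reject H₀.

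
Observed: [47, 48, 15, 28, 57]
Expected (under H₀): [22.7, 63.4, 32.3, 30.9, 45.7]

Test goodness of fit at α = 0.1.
Chi-square goodness of fit test:
H₀: observed counts match expected distribution
H₁: observed counts differ from expected distribution
df = k - 1 = 4
χ² = Σ(O - E)²/E
   = (47 - 22.7)²/22.7 + (48 - 63.4)²/63.4 + (15 - 32.3)²/32.3 + (28 - 30.9)²/30.9 + (57 - 45.7)²/45.7
   = 26.013 + 3.741 + 9.266 + 0.272 + 2.794
   = 42.09
p-value < 0.0001

Since p-value < α = 0.1, we reject H₀.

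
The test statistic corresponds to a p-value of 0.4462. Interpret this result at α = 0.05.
Since p = 0.4462 > α = 0.05, fail to reject H₀.
There is insufficient evidence to reject the null hypothesis; the result is not statistically significant at the 0.05 level.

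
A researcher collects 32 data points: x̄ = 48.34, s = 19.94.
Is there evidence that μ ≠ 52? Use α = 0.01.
One-sample t-test:
H₀: μ = 52
H₁: μ ≠ 52
df = n - 1 = 31
t = (x̄ - μ₀) / (s/√n) = (48.34 - 52) / (19.94/√32) = -1.038
p-value = 0.3072

Since p-value > α = 0.01, we fail to reject H₀.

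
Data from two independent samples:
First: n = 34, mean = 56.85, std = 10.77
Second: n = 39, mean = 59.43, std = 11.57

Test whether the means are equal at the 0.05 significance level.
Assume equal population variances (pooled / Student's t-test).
Student's two-sample t-test (equal variances):
H₀: μ₁ = μ₂
H₁: μ₁ ≠ μ₂
df = n₁ + n₂ - 2 = 71
Pooled variance s_p² = [(n₁-1)s₁² + (n₂-1)s₂²] / (n₁ + n₂ - 2) = [(33)(10.77²) + (38)(11.57²)] / 71 = 125.5582
SE = √(s_p²(1/n₁ + 1/n₂)) = √(125.5582 × (1/34 + 1/39)) = 2.6291
t = (x̄₁ - x̄₂) / SE = (56.85 - 59.43) / 2.6291 = -2.58 / 2.6291 = -0.981
p-value = 0.3298

Since p-value > α = 0.05, we fail to reject H₀.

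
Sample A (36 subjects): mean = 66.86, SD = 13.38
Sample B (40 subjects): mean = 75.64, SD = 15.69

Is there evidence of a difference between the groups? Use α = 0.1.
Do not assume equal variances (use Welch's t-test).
Welch's two-sample t-test:
H₀: μ₁ = μ₂
H₁: μ₁ ≠ μ₂
s₁²/n₁ = 13.38²/36 = 4.9729,  s₂²/n₂ = 15.69²/40 = 6.1544
SE = √(s₁²/n₁ + s₂²/n₂) = √(4.9729 + 6.1544) = 3.3358
df (Welch-Satterthwaite) = (s₁²/n₁ + s₂²/n₂)² / [(s₁²/n₁)²/(n₁-1) + (s₂²/n₂)²/(n₂-1)] ≈ 73.80
t = (x̄₁ - x̄₂) / SE = (66.86 - 75.64) / 3.3358 = -8.78 / 3.3358 = -2.632
p-value = 0.0103

Since p-value < α = 0.1, we reject H₀.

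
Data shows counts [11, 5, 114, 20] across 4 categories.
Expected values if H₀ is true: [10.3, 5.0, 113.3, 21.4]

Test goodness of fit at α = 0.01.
Chi-square goodness of fit test:
H₀: observed counts match expected distribution
H₁: observed counts differ from expected distribution
df = k - 1 = 3
χ² = Σ(O - E)²/E
   = (11 - 10.3)²/10.3 + (5 - 5.0)²/5.0 + (114 - 113.3)²/113.3 + (20 - 21.4)²/21.4
   = 0.048 + 0.000 + 0.004 + 0.092
   = 0.14
p-value = 0.9862

Since p-value > α = 0.01, we fail to reject H₀.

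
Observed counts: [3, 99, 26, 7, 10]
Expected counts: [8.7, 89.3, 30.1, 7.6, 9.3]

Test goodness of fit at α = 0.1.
Chi-square goodness of fit test:
H₀: observed counts match expected distribution
H₁: observed counts differ from expected distribution
df = k - 1 = 4
χ² = Σ(O - E)²/E
   = (3 - 8.7)²/8.7 + (99 - 89.3)²/89.3 + (26 - 30.1)²/30.1 + (7 - 7.6)²/7.6 + (10 - 9.3)²/9.3
   = 3.734 + 1.054 + 0.558 + 0.047 + 0.053
   = 5.45
p-value = 0.2445

Since p-value > α = 0.1, we fail to reject H₀.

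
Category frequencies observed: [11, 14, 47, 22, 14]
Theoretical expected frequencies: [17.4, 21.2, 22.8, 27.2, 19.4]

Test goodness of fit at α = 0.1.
Chi-square goodness of fit test:
H₀: observed counts match expected distribution
H₁: observed counts differ from expected distribution
df = k - 1 = 4
χ² = Σ(O - E)²/E
   = (11 - 17.4)²/17.4 + (14 - 21.2)²/21.2 + (47 - 22.8)²/22.8 + (22 - 27.2)²/27.2 + (14 - 19.4)²/19.4
   = 2.354 + 2.445 + 25.686 + 0.994 + 1.503
   = 32.98
p-value < 0.0001

Since p-value < α = 0.1, we reject H₀.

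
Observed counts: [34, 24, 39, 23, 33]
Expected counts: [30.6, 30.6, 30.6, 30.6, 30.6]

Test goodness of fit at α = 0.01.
Chi-square goodness of fit test:
H₀: observed counts match expected distribution
H₁: observed counts differ from expected distribution
df = k - 1 = 4
χ² = Σ(O - E)²/E
   = (34 - 30.6)²/30.6 + (24 - 30.6)²/30.6 + (39 - 30.6)²/30.6 + (23 - 30.6)²/30.6 + (33 - 30.6)²/30.6
   = 0.378 + 1.424 + 2.306 + 1.888 + 0.188
   = 6.18
p-value = 0.1859

Since p-value > α = 0.01, we fail to reject H₀.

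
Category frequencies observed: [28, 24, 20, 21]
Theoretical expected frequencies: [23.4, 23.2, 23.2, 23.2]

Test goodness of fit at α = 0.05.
Chi-square goodness of fit test:
H₀: observed counts match expected distribution
H₁: observed counts differ from expected distribution
df = k - 1 = 3
χ² = Σ(O - E)²/E
   = (28 - 23.4)²/23.4 + (24 - 23.2)²/23.2 + (20 - 23.2)²/23.2 + (21 - 23.2)²/23.2
   = 0.904 + 0.028 + 0.441 + 0.209
   = 1.58
p-value = 0.6635

Since p-value > α = 0.05, we fail to reject H₀.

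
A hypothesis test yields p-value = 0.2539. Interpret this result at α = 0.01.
Since p = 0.2539 > α = 0.01, fail to reject H₀.
There is insufficient evidence to reject the null hypothesis; the result is not statistically significant at the 0.01 level.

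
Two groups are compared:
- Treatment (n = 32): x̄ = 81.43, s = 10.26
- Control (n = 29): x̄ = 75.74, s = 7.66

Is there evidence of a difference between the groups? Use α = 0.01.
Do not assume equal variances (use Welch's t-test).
Welch's two-sample t-test:
H₀: μ₁ = μ₂
H₁: μ₁ ≠ μ₂
s₁²/n₁ = 10.26²/32 = 3.2896,  s₂²/n₂ = 7.66²/29 = 2.0233
SE = √(s₁²/n₁ + s₂²/n₂) = √(3.2896 + 2.0233) = 2.3050
df (Welch-Satterthwaite) = (s₁²/n₁ + s₂²/n₂)² / [(s₁²/n₁)²/(n₁-1) + (s₂²/n₂)²/(n₂-1)] ≈ 56.99
t = (x̄₁ - x̄₂) / SE = (81.43 - 75.74) / 2.3050 = 5.69 / 2.3050 = 2.469
p-value = 0.0166

Since p-value > α = 0.01, we fail to reject H₀.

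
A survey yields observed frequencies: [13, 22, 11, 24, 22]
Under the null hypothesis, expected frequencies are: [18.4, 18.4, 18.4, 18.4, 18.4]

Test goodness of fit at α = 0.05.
Chi-square goodness of fit test:
H₀: observed counts match expected distribution
H₁: observed counts differ from expected distribution
df = k - 1 = 4
χ² = Σ(O - E)²/E
   = (13 - 18.4)²/18.4 + (22 - 18.4)²/18.4 + (11 - 18.4)²/18.4 + (24 - 18.4)²/18.4 + (22 - 18.4)²/18.4
   = 1.585 + 0.704 + 2.976 + 1.704 + 0.704
   = 7.67
p-value = 0.1043

Since p-value > α = 0.05, we fail to reject H₀.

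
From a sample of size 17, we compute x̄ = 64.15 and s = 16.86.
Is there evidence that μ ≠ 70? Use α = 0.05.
One-sample t-test:
H₀: μ = 70
H₁: μ ≠ 70
df = n - 1 = 16
t = (x̄ - μ₀) / (s/√n) = (64.15 - 70) / (16.86/√17) = -1.431
p-value = 0.1718

Since p-value > α = 0.05, we fail to reject H₀.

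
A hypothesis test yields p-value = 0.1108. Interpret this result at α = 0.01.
Since p = 0.1108 > α = 0.01, fail to reject H₀.
There is insufficient evidence to reject the null hypothesis; the result is not statistically significant at the 0.01 level.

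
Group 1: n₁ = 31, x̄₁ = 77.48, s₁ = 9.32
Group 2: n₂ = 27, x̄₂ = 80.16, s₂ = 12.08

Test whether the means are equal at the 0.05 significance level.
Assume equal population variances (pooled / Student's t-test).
Student's two-sample t-test (equal variances):
H₀: μ₁ = μ₂
H₁: μ₁ ≠ μ₂
df = n₁ + n₂ - 2 = 56
Pooled variance s_p² = [(n₁-1)s₁² + (n₂-1)s₂²] / (n₁ + n₂ - 2) = [(30)(9.32²) + (26)(12.08²)] / 56 = 114.2850
SE = √(s_p²(1/n₁ + 1/n₂)) = √(114.2850 × (1/31 + 1/27)) = 2.8141
t = (x̄₁ - x̄₂) / SE = (77.48 - 80.16) / 2.8141 = -2.68 / 2.8141 = -0.952
p-value = 0.3450

Since p-value > α = 0.05, we fail to reject H₀.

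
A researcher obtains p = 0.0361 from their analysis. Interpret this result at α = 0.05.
Since p = 0.0361 < α = 0.05, reject H₀.
There is sufficient evidence to reject the null hypothesis; the result is statistically significant at the 0.05 level.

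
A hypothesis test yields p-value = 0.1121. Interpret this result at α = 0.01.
Since p = 0.1121 > α = 0.01, fail to reject H₀.
There is insufficient evidence to reject the null hypothesis; the result is not statistically significant at the 0.01 level.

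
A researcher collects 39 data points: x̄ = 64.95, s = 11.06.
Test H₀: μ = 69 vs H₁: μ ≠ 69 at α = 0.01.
One-sample t-test:
H₀: μ = 69
H₁: μ ≠ 69
df = n - 1 = 38
t = (x̄ - μ₀) / (s/√n) = (64.95 - 69) / (11.06/√39) = -2.287
p-value = 0.0279

Since p-value > α = 0.01, we fail to reject H₀.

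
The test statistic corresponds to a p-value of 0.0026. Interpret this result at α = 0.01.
Since p = 0.0026 < α = 0.01, reject H₀.
There is sufficient evidence to reject the null hypothesis; the result is statistically significant at the 0.01 level.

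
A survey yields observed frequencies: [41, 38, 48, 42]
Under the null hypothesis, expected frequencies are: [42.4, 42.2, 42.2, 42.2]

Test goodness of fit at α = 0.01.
Chi-square goodness of fit test:
H₀: observed counts match expected distribution
H₁: observed counts differ from expected distribution
df = k - 1 = 3
χ² = Σ(O - E)²/E
   = (41 - 42.4)²/42.4 + (38 - 42.2)²/42.2 + (48 - 42.2)²/42.2 + (42 - 42.2)²/42.2
   = 0.046 + 0.418 + 0.797 + 0.001
   = 1.26
p-value = 0.7381

Since p-value > α = 0.01, we fail to reject H₀.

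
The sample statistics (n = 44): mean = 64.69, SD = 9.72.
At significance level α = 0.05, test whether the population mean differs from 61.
One-sample t-test:
H₀: μ = 61
H₁: μ ≠ 61
df = n - 1 = 43
t = (x̄ - μ₀) / (s/√n) = (64.69 - 61) / (9.72/√44) = 2.518
p-value = 0.0156

Since p-value < α = 0.05, we reject H₀.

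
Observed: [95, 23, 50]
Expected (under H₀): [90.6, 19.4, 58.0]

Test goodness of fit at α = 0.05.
Chi-square goodness of fit test:
H₀: observed counts match expected distribution
H₁: observed counts differ from expected distribution
df = k - 1 = 2
χ² = Σ(O - E)²/E
   = (95 - 90.6)²/90.6 + (23 - 19.4)²/19.4 + (50 - 58.0)²/58.0
   = 0.214 + 0.668 + 1.103
   = 1.99
p-value = 0.3706

Since p-value > α = 0.05, we fail to reject H₀.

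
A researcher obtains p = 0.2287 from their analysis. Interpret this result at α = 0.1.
Since p = 0.2287 > α = 0.1, fail to reject H₀.
There is insufficient evidence to reject the null hypothesis; the result is not statistically significant at the 0.1 level.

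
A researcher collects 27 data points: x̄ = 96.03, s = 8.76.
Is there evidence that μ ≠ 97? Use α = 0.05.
One-sample t-test:
H₀: μ = 97
H₁: μ ≠ 97
df = n - 1 = 26
t = (x̄ - μ₀) / (s/√n) = (96.03 - 97) / (8.76/√27) = -0.575
p-value = 0.5700

Since p-value > α = 0.05, we fail to reject H₀.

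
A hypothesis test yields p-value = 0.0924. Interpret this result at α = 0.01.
Since p = 0.0924 > α = 0.01, fail to reject H₀.
There is insufficient evidence to reject the null hypothesis; the result is not statistically significant at the 0.01 level.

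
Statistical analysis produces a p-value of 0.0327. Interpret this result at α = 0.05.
Since p = 0.0327 < α = 0.05, reject H₀.
There is sufficient evidence to reject the null hypothesis; the result is statistically significant at the 0.05 level.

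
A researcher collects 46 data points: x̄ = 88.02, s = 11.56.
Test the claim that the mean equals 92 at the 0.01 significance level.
One-sample t-test:
H₀: μ = 92
H₁: μ ≠ 92
df = n - 1 = 45
t = (x̄ - μ₀) / (s/√n) = (88.02 - 92) / (11.56/√46) = -2.335
p-value = 0.0241

Since p-value > α = 0.01, we fail to reject H₀.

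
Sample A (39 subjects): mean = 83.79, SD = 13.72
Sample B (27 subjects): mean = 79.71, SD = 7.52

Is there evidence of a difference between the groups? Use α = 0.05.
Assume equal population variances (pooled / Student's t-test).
Student's two-sample t-test (equal variances):
H₀: μ₁ = μ₂
H₁: μ₁ ≠ μ₂
df = n₁ + n₂ - 2 = 64
Pooled variance s_p² = [(n₁-1)s₁² + (n₂-1)s₂²] / (n₁ + n₂ - 2) = [(38)(13.72²) + (26)(7.52²)] / 64 = 134.7401
SE = √(s_p²(1/n₁ + 1/n₂)) = √(134.7401 × (1/39 + 1/27)) = 2.9061
t = (x̄₁ - x̄₂) / SE = (83.79 - 79.71) / 2.9061 = 4.08 / 2.9061 = 1.404
p-value = 0.1652

Since p-value > α = 0.05, we fail to reject H₀.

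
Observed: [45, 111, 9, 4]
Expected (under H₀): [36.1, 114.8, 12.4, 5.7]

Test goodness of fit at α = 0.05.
Chi-square goodness of fit test:
H₀: observed counts match expected distribution
H₁: observed counts differ from expected distribution
df = k - 1 = 3
χ² = Σ(O - E)²/E
   = (45 - 36.1)²/36.1 + (111 - 114.8)²/114.8 + (9 - 12.4)²/12.4 + (4 - 5.7)²/5.7
   = 2.194 + 0.126 + 0.932 + 0.507
   = 3.76
p-value = 0.2887

Since p-value > α = 0.05, we fail to reject H₀.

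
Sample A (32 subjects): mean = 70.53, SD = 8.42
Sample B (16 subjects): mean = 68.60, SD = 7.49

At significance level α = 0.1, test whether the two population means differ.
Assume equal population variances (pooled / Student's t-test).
Student's two-sample t-test (equal variances):
H₀: μ₁ = μ₂
H₁: μ₁ ≠ μ₂
df = n₁ + n₂ - 2 = 46
Pooled variance s_p² = [(n₁-1)s₁² + (n₂-1)s₂²] / (n₁ + n₂ - 2) = [(31)(8.42²) + (15)(7.49²)] / 46 = 66.0715
SE = √(s_p²(1/n₁ + 1/n₂)) = √(66.0715 × (1/32 + 1/16)) = 2.4888
t = (x̄₁ - x̄₂) / SE = (70.53 - 68.60) / 2.4888 = 1.93 / 2.4888 = 0.775
p-value = 0.4420

Since p-value > α = 0.1, we fail to reject H₀.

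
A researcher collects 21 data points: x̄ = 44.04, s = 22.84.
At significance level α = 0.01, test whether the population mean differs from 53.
One-sample t-test:
H₀: μ = 53
H₁: μ ≠ 53
df = n - 1 = 20
t = (x̄ - μ₀) / (s/√n) = (44.04 - 53) / (22.84/√21) = -1.798
p-value = 0.0873

Since p-value > α = 0.01, we fail to reject H₀.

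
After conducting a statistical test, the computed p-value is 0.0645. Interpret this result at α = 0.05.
Since p = 0.0645 > α = 0.05, fail to reject H₀.
There is insufficient evidence to reject the null hypothesis; the result is not statistically significant at the 0.05 level.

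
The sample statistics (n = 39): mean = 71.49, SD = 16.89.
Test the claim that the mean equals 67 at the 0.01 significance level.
One-sample t-test:
H₀: μ = 67
H₁: μ ≠ 67
df = n - 1 = 38
t = (x̄ - μ₀) / (s/√n) = (71.49 - 67) / (16.89/√39) = 1.660
p-value = 0.1051

Since p-value > α = 0.01, we fail to reject H₀.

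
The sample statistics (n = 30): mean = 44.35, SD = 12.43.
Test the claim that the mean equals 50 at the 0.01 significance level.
One-sample t-test:
H₀: μ = 50
H₁: μ ≠ 50
df = n - 1 = 29
t = (x̄ - μ₀) / (s/√n) = (44.35 - 50) / (12.43/√30) = -2.490
p-value = 0.0188

Since p-value > α = 0.01, we fail to reject H₀.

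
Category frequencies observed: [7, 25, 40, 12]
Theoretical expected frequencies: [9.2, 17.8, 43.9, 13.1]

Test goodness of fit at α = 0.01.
Chi-square goodness of fit test:
H₀: observed counts match expected distribution
H₁: observed counts differ from expected distribution
df = k - 1 = 3
χ² = Σ(O - E)²/E
   = (7 - 9.2)²/9.2 + (25 - 17.8)²/17.8 + (40 - 43.9)²/43.9 + (12 - 13.1)²/13.1
   = 0.526 + 2.912 + 0.346 + 0.092
   = 3.88
p-value = 0.2750

Since p-value > α = 0.01, we fail to reject H₀.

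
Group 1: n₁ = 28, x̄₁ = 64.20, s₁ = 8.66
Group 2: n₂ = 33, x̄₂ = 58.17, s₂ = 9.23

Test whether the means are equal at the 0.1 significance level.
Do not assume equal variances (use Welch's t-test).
Welch's two-sample t-test:
H₀: μ₁ = μ₂
H₁: μ₁ ≠ μ₂
s₁²/n₁ = 8.66²/28 = 2.6784,  s₂²/n₂ = 9.23²/33 = 2.5816
SE = √(s₁²/n₁ + s₂²/n₂) = √(2.6784 + 2.5816) = 2.2935
df (Welch-Satterthwaite) = (s₁²/n₁ + s₂²/n₂)² / [(s₁²/n₁)²/(n₁-1) + (s₂²/n₂)²/(n₂-1)] ≈ 58.37
t = (x̄₁ - x̄₂) / SE = (64.20 - 58.17) / 2.2935 = 6.03 / 2.2935 = 2.629
p-value = 0.0109

Since p-value < α = 0.1, we reject H₀.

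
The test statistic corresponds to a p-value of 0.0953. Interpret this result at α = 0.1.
Since p = 0.0953 < α = 0.1, reject H₀.
There is sufficient evidence to reject the null hypothesis; the result is statistically significant at the 0.1 level.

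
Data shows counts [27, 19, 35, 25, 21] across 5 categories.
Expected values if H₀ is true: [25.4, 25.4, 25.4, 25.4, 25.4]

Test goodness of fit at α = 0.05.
Chi-square goodness of fit test:
H₀: observed counts match expected distribution
H₁: observed counts differ from expected distribution
df = k - 1 = 4
χ² = Σ(O - E)²/E
   = (27 - 25.4)²/25.4 + (19 - 25.4)²/25.4 + (35 - 25.4)²/25.4 + (25 - 25.4)²/25.4 + (21 - 25.4)²/25.4
   = 0.101 + 1.613 + 3.628 + 0.006 + 0.762
   = 6.11
p-value = 0.1911

Since p-value > α = 0.05, we fail to reject H₀.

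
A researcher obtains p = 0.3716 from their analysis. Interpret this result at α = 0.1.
Since p = 0.3716 > α = 0.1, fail to reject H₀.
There is insufficient evidence to reject the null hypothesis; the result is not statistically significant at the 0.1 level.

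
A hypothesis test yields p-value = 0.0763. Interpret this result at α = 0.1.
Since p = 0.0763 < α = 0.1, reject H₀.
There is sufficient evidence to reject the null hypothesis; the result is statistically significant at the 0.1 level.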